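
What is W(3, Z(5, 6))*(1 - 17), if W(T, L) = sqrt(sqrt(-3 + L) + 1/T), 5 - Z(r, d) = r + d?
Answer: -16*sqrt(3 + 27*I)/3 ≈ -20.713 - 18.539*I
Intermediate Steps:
Z(r, d) = 5 - d - r (Z(r, d) = 5 - (r + d) = 5 - (d + r) = 5 + (-d - r) = 5 - d - r)
W(T, L) = sqrt(1/T + sqrt(-3 + L))
W(3, Z(5, 6))*(1 - 17) = sqrt(1/3 + sqrt(-3 + (5 - 1*6 - 1*5)))*(1 - 17) = sqrt(1/3 + sqrt(-3 + (5 - 6 - 5)))*(-16) = sqrt(1/3 + sqrt(-3 - 6))*(-16) = sqrt(1/3 + sqrt(-9))*(-16) = sqrt(1/3 + 3*I)*(-16) = -16*sqrt(1/3 + 3*I)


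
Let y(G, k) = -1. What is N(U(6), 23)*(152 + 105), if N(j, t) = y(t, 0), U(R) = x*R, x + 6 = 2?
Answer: -257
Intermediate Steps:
x = -4 (x = -6 + 2 = -4)
U(R) = -4*R
N(j, t) = -1
N(U(6), 23)*(152 + 105) = -(152 + 105) = -1*257 = -257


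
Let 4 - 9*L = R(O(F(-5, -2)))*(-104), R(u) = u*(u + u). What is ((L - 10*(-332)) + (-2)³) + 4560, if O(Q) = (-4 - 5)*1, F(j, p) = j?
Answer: 87700/9 ≈ 9744.4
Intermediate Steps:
O(Q) = -9 (O(Q) = -9*1 = -9)
R(u) = 2*u² (R(u) = u*(2*u) = 2*u²)
L = 16852/9 (L = 4/9 - 2*(-9)²*(-104)/9 = 4/9 - 2*81*(-104)/9 = 4/9 - 18*(-104) = 4/9 - ⅑*(-16848) = 4/9 + 1872 = 16852/9 ≈ 1872.4)
((L - 10*(-332)) + (-2)³) + 4560 = ((16852/9 - 10*(-332)) + (-2)³) + 4560 = ((16852/9 + 3320) - 8) + 4560 = (46732/9 - 8) + 4560 = 46660/9 + 4560 = 87700/9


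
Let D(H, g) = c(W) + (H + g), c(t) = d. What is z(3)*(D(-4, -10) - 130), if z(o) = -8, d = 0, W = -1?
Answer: 1152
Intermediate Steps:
c(t) = 0
D(H, g) = H + g (D(H, g) = 0 + (H + g) = H + g)
z(3)*(D(-4, -10) - 130) = -8*((-4 - 10) - 130) = -8*(-14 - 130) = -8*(-144) = 1152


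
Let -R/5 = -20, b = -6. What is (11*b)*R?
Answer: -6600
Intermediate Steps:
R = 100 (R = -5*(-20) = 100)
(11*b)*R = (11*(-6))*100 = -66*100 = -6600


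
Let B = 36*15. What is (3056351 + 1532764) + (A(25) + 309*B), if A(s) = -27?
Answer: 4755948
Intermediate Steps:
B = 540
(3056351 + 1532764) + (A(25) + 309*B) = (3056351 + 1532764) + (-27 + 309*540) = 4589115 + (-27 + 166860) = 4589115 + 166833 = 4755948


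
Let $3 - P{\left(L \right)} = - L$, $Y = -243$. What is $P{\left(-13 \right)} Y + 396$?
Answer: $2826$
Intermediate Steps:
$P{\left(L \right)} = 3 + L$ ($P{\left(L \right)} = 3 - - L = 3 + L$)
$P{\left(-13 \right)} Y + 396 = \left(3 - 13\right) \left(-243\right) + 396 = \left(-10\right) \left(-243\right) + 396 = 2430 + 396 = 2826$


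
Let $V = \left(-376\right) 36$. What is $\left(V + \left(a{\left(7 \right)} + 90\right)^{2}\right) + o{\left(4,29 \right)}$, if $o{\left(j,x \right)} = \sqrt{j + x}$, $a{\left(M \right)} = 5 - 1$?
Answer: $-4700 + \sqrt{33} \approx -4694.3$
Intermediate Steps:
$a{\left(M \right)} = 4$
$V = -13536$
$\left(V + \left(a{\left(7 \right)} + 90\right)^{2}\right) + o{\left(4,29 \right)} = \left(-13536 + \left(4 + 90\right)^{2}\right) + \sqrt{4 + 29} = \left(-13536 + 94^{2}\right) + \sqrt{33} = \left(-13536 + 8836\right) + \sqrt{33} = -4700 + \sqrt{33}$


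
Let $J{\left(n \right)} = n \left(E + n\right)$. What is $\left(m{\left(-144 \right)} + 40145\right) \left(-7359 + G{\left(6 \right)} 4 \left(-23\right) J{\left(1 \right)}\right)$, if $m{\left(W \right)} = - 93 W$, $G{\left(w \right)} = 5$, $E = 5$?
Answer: $-541740903$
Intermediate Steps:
$J{\left(n \right)} = n \left(5 + n\right)$
$\left(m{\left(-144 \right)} + 40145\right) \left(-7359 + G{\left(6 \right)} 4 \left(-23\right) J{\left(1 \right)}\right) = \left(\left(-93\right) \left(-144\right) + 40145\right) \left(-7359 + 5 \cdot 4 \left(-23\right) 1 \left(5 + 1\right)\right) = \left(13392 + 40145\right) \left(-7359 + 20 \left(-23\right) 1 \cdot 6\right) = 53537 \left(-7359 - 2760\right) = 53537 \left(-10119\right) = -541740903$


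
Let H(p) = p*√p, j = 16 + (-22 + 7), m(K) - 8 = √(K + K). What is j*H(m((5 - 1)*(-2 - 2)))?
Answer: 8*(2 + I*√2)^(3/2) ≈ 18.501 + 24.46*I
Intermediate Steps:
m(K) = 8 + √2*√K (m(K) = 8 + √(K + K) = 8 + √(2*K) = 8 + √2*√K)
j = 1 (j = 16 - 15 = 1)
H(p) = p^(3/2)
j*H(m((5 - 1)*(-2 - 2))) = 1*(8 + √2*√((5 - 1)*(-2 - 2)))^(3/2) = 1*(8 + √2*√(4*(-4)))^(3/2) = 1*(8 + √2*√(-16))^(3/2) = 1*(8 + √2*(4*I))^(3/2) = 1*(8 + 4*I*√2)^(3/2) = (8 + 4*I*√2)^(3/2)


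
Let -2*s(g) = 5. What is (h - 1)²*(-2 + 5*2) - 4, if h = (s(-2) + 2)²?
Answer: ½ ≈ 0.50000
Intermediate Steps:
s(g) = -5/2 (s(g) = -½*5 = -5/2)
h = ¼ (h = (-5/2 + 2)² = (-½)² = ¼ ≈ 0.25000)
(h - 1)²*(-2 + 5*2) - 4 = (¼ - 1)²*(-2 + 5*2) - 4 = (-¾)²*(-2 + 10) - 4 = (9/16)*8 - 4 = 9/2 - 4 = ½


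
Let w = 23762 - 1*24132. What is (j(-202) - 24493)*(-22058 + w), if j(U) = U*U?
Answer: -365823108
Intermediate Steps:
j(U) = U²
w = -370 (w = 23762 - 24132 = -370)
(j(-202) - 24493)*(-22058 + w) = ((-202)² - 24493)*(-22058 - 370) = (40804 - 24493)*(-22428) = 16311*(-22428) = -365823108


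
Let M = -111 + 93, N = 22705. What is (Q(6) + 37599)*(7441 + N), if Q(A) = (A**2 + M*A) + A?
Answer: 1131469818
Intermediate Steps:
M = -18
Q(A) = A**2 - 17*A (Q(A) = (A**2 - 18*A) + A = A**2 - 17*A)
(Q(6) + 37599)*(7441 + N) = (6*(-17 + 6) + 37599)*(7441 + 22705) = (6*(-11) + 37599)*30146 = (-66 + 37599)*30146 = 37533*30146 = 1131469818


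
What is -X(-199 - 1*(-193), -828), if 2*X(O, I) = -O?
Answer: -3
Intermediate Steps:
X(O, I) = -O/2 (X(O, I) = (-O)/2 = -O/2)
-X(-199 - 1*(-193), -828) = -(-1)*(-199 - 1*(-193))/2 = -(-1)*(-199 + 193)/2 = -(-1)*(-6)/2 = -1*3 = -3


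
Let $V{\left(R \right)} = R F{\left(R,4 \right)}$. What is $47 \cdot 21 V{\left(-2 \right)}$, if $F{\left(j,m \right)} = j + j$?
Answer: $7896$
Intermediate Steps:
$F{\left(j,m \right)} = 2 j$
$V{\left(R \right)} = 2 R^{2}$ ($V{\left(R \right)} = R 2 R = 2 R^{2}$)
$47 \cdot 21 V{\left(-2 \right)} = 47 \cdot 21 \cdot 2 \left(-2\right)^{2} = 987 \cdot 2 \cdot 4 = 987 \cdot 8 = 7896$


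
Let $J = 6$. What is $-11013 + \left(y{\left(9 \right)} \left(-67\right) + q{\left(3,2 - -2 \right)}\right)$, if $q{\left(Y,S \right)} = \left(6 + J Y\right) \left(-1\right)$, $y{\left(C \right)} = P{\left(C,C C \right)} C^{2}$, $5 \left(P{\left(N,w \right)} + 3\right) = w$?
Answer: $- \frac{413367}{5} \approx -82673.0$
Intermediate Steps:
$P{\left(N,w \right)} = -3 + \frac{w}{5}$
$y{\left(C \right)} = C^{2} \left(-3 + \frac{C^{2}}{5}\right)$ ($y{\left(C \right)} = \left(-3 + \frac{C C}{5}\right) C^{2} = \left(-3 + \frac{C^{2}}{5}\right) C^{2} = C^{2} \left(-3 + \frac{C^{2}}{5}\right)$)
$q{\left(Y,S \right)} = -6 - 6 Y$ ($q{\left(Y,S \right)} = \left(6 + 6 Y\right) \left(-1\right) = -6 - 6 Y$)
$-11013 + \left(y{\left(9 \right)} \left(-67\right) + q{\left(3,2 - -2 \right)}\right) = -11013 + \left(\frac{9^{2} \left(-15 + 9^{2}\right)}{5} \left(-67\right) - 24\right) = -11013 + \left(\frac{1}{5} \cdot 81 \left(-15 + 81\right) \left(-67\right) - 24\right) = -11013 + \left(\frac{1}{5} \cdot 81 \cdot 66 \left(-67\right) - 24\right) = -11013 + \left(\frac{5346}{5} \left(-67\right) - 24\right) = -11013 - \frac{358302}{5} = - \frac{413367}{5}$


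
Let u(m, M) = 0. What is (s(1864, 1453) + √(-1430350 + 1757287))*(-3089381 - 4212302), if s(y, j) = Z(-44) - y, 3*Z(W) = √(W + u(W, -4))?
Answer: 13610337112 - 7301683*√326937 - 14603366*I*√11/3 ≈ 9.4353e+9 - 1.6145e+7*I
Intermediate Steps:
Z(W) = √W/3 (Z(W) = √(W + 0)/3 = √W/3)
s(y, j) = -y + 2*I*√11/3 (s(y, j) = √(-44)/3 - y = (2*I*√11)/3 - y = 2*I*√11/3 - y = -y + 2*I*√11/3)
(s(1864, 1453) + √(-1430350 + 1757287))*(-3089381 - 4212302) = ((-1*1864 + 2*I*√11/3) + √(-1430350 + 1757287))*(-3089381 - 4212302) = ((-1864 + 2*I*√11/3) + √326937)*(-7301683) = (-1864 + √326937 + 2*I*√11/3)*(-7301683) = 13610337112 - 7301683*√326937 - 14603366*I*√11/3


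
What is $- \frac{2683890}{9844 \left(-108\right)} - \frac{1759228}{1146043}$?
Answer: $\frac{66973698923}{67689883752} \approx 0.98942$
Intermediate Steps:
$- \frac{2683890}{9844 \left(-108\right)} - \frac{1759228}{1146043} = - \frac{2683890}{-1063152} - \frac{1759228}{1146043} = \left(-2683890\right) \left(- \frac{1}{1063152}\right) - \frac{1759228}{1146043} = \frac{149105}{59064} - \frac{1759228}{1146043} = \frac{66973698923}{67689883752}$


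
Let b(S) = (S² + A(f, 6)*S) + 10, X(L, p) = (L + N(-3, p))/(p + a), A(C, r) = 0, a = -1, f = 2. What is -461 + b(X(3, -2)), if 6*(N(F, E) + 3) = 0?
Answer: -451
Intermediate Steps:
N(F, E) = -3 (N(F, E) = -3 + (⅙)*0 = -3 + 0 = -3)
X(L, p) = (-3 + L)/(-1 + p) (X(L, p) = (L - 3)/(p - 1) = (-3 + L)/(-1 + p))
b(S) = 10 + S² (b(S) = (S² + 0*S) + 10 = (S² + 0) + 10 = S² + 10 = 10 + S²)
-461 + b(X(3, -2)) = -461 + (10 + ((-3 + 3)/(-1 - 2))²) = -461 + (10 + (0/(-3))²) = -461 + (10 + (-⅓*0)²) = -461 + (10 + 0²) = -461 + (10 + 0) = -461 + 10 = -451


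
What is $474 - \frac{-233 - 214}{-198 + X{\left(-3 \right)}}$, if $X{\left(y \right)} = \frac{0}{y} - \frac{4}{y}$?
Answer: $\frac{278319}{590} \approx 471.73$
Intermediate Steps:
$X{\left(y \right)} = - \frac{4}{y}$ ($X{\left(y \right)} = 0 - \frac{4}{y} = - \frac{4}{y}$)
$474 - \frac{-233 - 214}{-198 + X{\left(-3 \right)}} = 474 - \frac{-233 - 214}{-198 - \frac{4}{-3}} = 474 - - \frac{447}{-198 - - \frac{4}{3}} = 474 - - \frac{447}{-198 + \frac{4}{3}} = 474 - - \frac{447}{- \frac{590}{3}} = 474 - \left(-447\right) \left(- \frac{3}{590}\right) = 474 - \frac{1341}{590} = \frac{278319}{590}$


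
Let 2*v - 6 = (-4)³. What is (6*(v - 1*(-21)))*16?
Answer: -768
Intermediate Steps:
v = -29 (v = 3 + (½)*(-4)³ = 3 + (½)*(-64) = 3 - 32 = -29)
(6*(v - 1*(-21)))*16 = (6*(-29 - 1*(-21)))*16 = (6*(-29 + 21))*16 = (6*(-8))*16 = -48*16 = -768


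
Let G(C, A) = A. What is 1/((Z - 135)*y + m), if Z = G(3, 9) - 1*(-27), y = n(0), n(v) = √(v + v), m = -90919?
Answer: -1/90919 ≈ -1.0999e-5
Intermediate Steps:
n(v) = √2*√v (n(v) = √(2*v) = √2*√v)
y = 0 (y = √2*√0 = √2*0 = 0)
Z = 36 (Z = 9 - 1*(-27) = 9 + 27 = 36)
1/((Z - 135)*y + m) = 1/((36 - 135)*0 - 90919) = 1/(-99*0 - 90919) = 1/(0 - 90919) = 1/(-90919) = -1/90919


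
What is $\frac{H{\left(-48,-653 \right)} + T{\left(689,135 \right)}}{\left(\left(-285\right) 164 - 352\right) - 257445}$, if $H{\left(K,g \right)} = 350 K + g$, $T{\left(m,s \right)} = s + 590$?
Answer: $\frac{16728}{304537} \approx 0.054929$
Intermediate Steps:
$T{\left(m,s \right)} = 590 + s$
$H{\left(K,g \right)} = g + 350 K$
$\frac{H{\left(-48,-653 \right)} + T{\left(689,135 \right)}}{\left(\left(-285\right) 164 - 352\right) - 257445} = \frac{\left(-653 + 350 \left(-48\right)\right) + \left(590 + 135\right)}{\left(\left(-285\right) 164 - 352\right) - 257445} = \frac{\left(-653 - 16800\right) + 725}{\left(-46740 - 352\right) - 257445} = \frac{-17453 + 725}{-47092 - 257445} = - \frac{16728}{-304537} = \left(-16728\right) \left(- \frac{1}{304537}\right) = \frac{16728}{304537}$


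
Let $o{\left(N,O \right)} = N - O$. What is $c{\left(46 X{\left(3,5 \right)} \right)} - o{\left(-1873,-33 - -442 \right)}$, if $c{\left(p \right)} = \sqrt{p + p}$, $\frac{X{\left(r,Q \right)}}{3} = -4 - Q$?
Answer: $2282 + 6 i \sqrt{69} \approx 2282.0 + 49.84 i$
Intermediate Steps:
$X{\left(r,Q \right)} = -12 - 3 Q$ ($X{\left(r,Q \right)} = 3 \left(-4 - Q\right) = -12 - 3 Q$)
$c{\left(p \right)} = \sqrt{2} \sqrt{p}$ ($c{\left(p \right)} = \sqrt{2 p} = \sqrt{2} \sqrt{p}$)
$c{\left(46 X{\left(3,5 \right)} \right)} - o{\left(-1873,-33 - -442 \right)} = \sqrt{2} \sqrt{46 \left(-12 - 15\right)} - \left(-1873 - \left(-33 - -442\right)\right) = \sqrt{2} \sqrt{46 \left(-12 - 15\right)} - \left(-1873 - \left(-33 + 442\right)\right) = \sqrt{2} \sqrt{46 \left(-27\right)} - \left(-1873 - 409\right) = \sqrt{2} \sqrt{-1242} - \left(-1873 - 409\right) = \sqrt{2} \cdot 3 i \sqrt{138} - -2282 = 6 i \sqrt{69} + 2282 = 2282 + 6 i \sqrt{69}$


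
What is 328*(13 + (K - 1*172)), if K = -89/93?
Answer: -4879328/93 ≈ -52466.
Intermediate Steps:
K = -89/93 (K = -89*1/93 = -89/93 ≈ -0.95699)
328*(13 + (K - 1*172)) = 328*(13 + (-89/93 - 1*172)) = 328*(13 + (-89/93 - 172)) = 328*(13 - 16085/93) = 328*(-14876/93) = -4879328/93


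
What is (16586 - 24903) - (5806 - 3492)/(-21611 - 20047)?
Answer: -173233636/20829 ≈ -8316.9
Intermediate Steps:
(16586 - 24903) - (5806 - 3492)/(-21611 - 20047) = -8317 - 2314/(-41658) = -8317 - 2314*(-1)/41658 = -8317 - 1*(-1157/20829) = -8317 + 1157/20829 = -173233636/20829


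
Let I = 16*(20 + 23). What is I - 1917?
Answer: -1229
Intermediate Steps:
I = 688 (I = 16*43 = 688)
I - 1917 = 688 - 1917 = -1229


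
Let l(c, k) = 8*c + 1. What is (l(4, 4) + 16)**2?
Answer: 2401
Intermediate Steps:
l(c, k) = 1 + 8*c
(l(4, 4) + 16)**2 = ((1 + 8*4) + 16)**2 = ((1 + 32) + 16)**2 = (33 + 16)**2 = 49**2 = 2401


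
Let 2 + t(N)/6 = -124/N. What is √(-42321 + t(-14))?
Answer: I*√2071713/7 ≈ 205.62*I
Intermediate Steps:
t(N) = -12 - 744/N (t(N) = -12 + 6*(-124/N) = -12 - 744/N)
√(-42321 + t(-14)) = √(-42321 + (-12 - 744/(-14))) = √(-42321 + (-12 - 744*(-1/14))) = √(-42321 + (-12 + 372/7)) = √(-42321 + 288/7) = √(-295959/7) = I*√2071713/7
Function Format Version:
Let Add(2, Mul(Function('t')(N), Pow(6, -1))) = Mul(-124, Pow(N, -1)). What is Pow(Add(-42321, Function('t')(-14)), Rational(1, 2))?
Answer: Mul(Rational(1, 7), I, Pow(2071713, Rational(1, 2))) ≈ Mul(205.62, I)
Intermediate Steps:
Function('t')(N) = Add(-12, Mul(-744, Pow(N, -1))) (Function('t')(N) = Add(-12, Mul(6, Mul(-124, Pow(N, -1)))) = Add(-12, Mul(-744, Pow(N, -1))))
Pow(Add(-42321, Function('t')(-14)), Rational(1, 2)) = Pow(Add(-42321, Add(-12, Mul(-744, Pow(-14, -1)))), Rational(1, 2)) = Pow(Add(-42321, Add(-12, Mul(-744, Rational(-1, 14)))), Rational(1, 2)) = Pow(Add(-42321, Add(-12, Rational(372, 7))), Rational(1, 2)) = Pow(Add(-42321, Rational(288, 7)), Rational(1, 2)) = Pow(Rational(-295959, 7), Rational(1, 2)) = Mul(Rational(1, 7), I, Pow(2071713, Rational(1, 2)))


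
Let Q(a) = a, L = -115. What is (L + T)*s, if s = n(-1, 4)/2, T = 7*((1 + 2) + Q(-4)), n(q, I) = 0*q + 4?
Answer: -244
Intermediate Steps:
n(q, I) = 4 (n(q, I) = 0 + 4 = 4)
T = -7 (T = 7*((1 + 2) - 4) = 7*(3 - 4) = 7*(-1) = -7)
s = 2 (s = 4/2 = (1/2)*4 = 2)
(L + T)*s = (-115 - 7)*2 = -122*2 = -244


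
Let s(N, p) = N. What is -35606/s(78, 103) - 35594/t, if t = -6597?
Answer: -38686075/85761 ≈ -451.09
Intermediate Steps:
-35606/s(78, 103) - 35594/t = -35606/78 - 35594/(-6597) = -35606*1/78 - 35594*(-1/6597) = -17803/39 + 35594/6597 = -38686075/85761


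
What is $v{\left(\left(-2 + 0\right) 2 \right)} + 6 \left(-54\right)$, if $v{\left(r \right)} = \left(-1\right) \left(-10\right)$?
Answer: $-314$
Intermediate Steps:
$v{\left(r \right)} = 10$
$v{\left(\left(-2 + 0\right) 2 \right)} + 6 \left(-54\right) = 10 + 6 \left(-54\right) = 10 - 324 = -314$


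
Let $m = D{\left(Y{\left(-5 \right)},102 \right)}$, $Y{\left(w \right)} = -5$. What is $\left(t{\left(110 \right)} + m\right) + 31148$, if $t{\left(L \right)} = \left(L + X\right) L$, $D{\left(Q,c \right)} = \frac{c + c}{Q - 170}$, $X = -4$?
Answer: $\frac{7491196}{175} \approx 42807.0$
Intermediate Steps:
$D{\left(Q,c \right)} = \frac{2 c}{-170 + Q}$
$t{\left(L \right)} = L \left(-4 + L\right)$ ($t{\left(L \right)} = \left(L - 4\right) L = \left(-4 + L\right) L = L \left(-4 + L\right)$)
$m = - \frac{204}{175}$ ($m = 2 \cdot 102 \frac{1}{-170 - 5} = 2 \cdot 102 \frac{1}{-175} = 2 \cdot 102 \left(- \frac{1}{175}\right) = - \frac{204}{175} \approx -1.1657$)
$\left(t{\left(110 \right)} + m\right) + 31148 = \left(110 \left(-4 + 110\right) - \frac{204}{175}\right) + 31148 = \left(110 \cdot 106 - \frac{204}{175}\right) + 31148 = \left(11660 - \frac{204}{175}\right) + 31148 = \frac{2040296}{175} + 31148 = \frac{7491196}{175}$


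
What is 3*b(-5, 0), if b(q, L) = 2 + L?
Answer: 6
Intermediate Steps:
3*b(-5, 0) = 3*(2 + 0) = 3*2 = 6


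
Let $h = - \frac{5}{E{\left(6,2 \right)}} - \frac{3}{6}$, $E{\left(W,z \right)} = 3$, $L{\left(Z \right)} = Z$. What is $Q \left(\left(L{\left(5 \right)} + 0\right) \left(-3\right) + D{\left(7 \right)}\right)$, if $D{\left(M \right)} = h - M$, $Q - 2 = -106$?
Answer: $\frac{7540}{3} \approx 2513.3$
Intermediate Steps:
$Q = -104$ ($Q = 2 - 106 = -104$)
$h = - \frac{13}{6}$ ($h = - \frac{5}{3} - \frac{3}{6} = \left(-5\right) \frac{1}{3} - \frac{1}{2} = - \frac{5}{3} - \frac{1}{2} = - \frac{13}{6} \approx -2.1667$)
$D{\left(M \right)} = - \frac{13}{6} - M$
$Q \left(\left(L{\left(5 \right)} + 0\right) \left(-3\right) + D{\left(7 \right)}\right) = - 104 \left(\left(5 + 0\right) \left(-3\right) - \frac{55}{6}\right) = - 104 \left(5 \left(-3\right) - \frac{55}{6}\right) = - 104 \left(-15 - \frac{55}{6}\right) = \left(-104\right) \left(- \frac{145}{6}\right) = \frac{7540}{3}$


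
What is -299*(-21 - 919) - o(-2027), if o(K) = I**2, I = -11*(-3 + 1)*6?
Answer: 263636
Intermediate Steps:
I = 132 (I = -(-22)*6 = -11*(-12) = 132)
o(K) = 17424 (o(K) = 132**2 = 17424)
-299*(-21 - 919) - o(-2027) = -299*(-21 - 919) - 1*17424 = -299*(-940) - 17424 = 281060 - 17424 = 263636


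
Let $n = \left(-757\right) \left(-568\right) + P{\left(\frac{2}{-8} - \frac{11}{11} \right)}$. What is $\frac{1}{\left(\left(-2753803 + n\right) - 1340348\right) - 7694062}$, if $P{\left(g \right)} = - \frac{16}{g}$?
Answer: $- \frac{5}{56791121} \approx -8.8042 \cdot 10^{-8}$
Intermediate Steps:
$n = \frac{2149944}{5}$ ($n = \left(-757\right) \left(-568\right) - \frac{16}{\frac{2}{-8} - \frac{11}{11}} = 429976 - \frac{16}{2 \left(- \frac{1}{8}\right) - 1} = 429976 - \frac{16}{- \frac{1}{4} - 1} = 429976 - \frac{16}{- \frac{5}{4}} = 429976 - - \frac{64}{5} = 429976 + \frac{64}{5} = \frac{2149944}{5} \approx 4.2999 \cdot 10^{5}$)
$\frac{1}{\left(\left(-2753803 + n\right) - 1340348\right) - 7694062} = \frac{1}{\left(\left(-2753803 + \frac{2149944}{5}\right) - 1340348\right) - 7694062} = \frac{1}{\left(- \frac{11619071}{5} - 1340348\right) - 7694062} = \frac{1}{- \frac{18320811}{5} - 7694062} = \frac{1}{- \frac{56791121}{5}} = - \frac{5}{56791121}$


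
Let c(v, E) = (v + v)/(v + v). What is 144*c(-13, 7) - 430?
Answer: -286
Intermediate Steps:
c(v, E) = 1 (c(v, E) = (2*v)/((2*v)) = (2*v)*(1/(2*v)) = 1)
144*c(-13, 7) - 430 = 144*1 - 430 = 144 - 430 = -286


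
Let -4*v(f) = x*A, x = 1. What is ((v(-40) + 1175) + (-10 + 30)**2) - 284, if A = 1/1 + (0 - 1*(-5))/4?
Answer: 20647/16 ≈ 1290.4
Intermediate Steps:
A = 9/4 (A = 1*1 + (0 + 5)*(1/4) = 1 + 5*(1/4) = 1 + 5/4 = 9/4 ≈ 2.2500)
v(f) = -9/16 (v(f) = -9/(4*4) = -1/4*9/4 = -9/16)
((v(-40) + 1175) + (-10 + 30)**2) - 284 = ((-9/16 + 1175) + (-10 + 30)**2) - 284 = (18791/16 + 20**2) - 284 = (18791/16 + 400) - 284 = 25191/16 - 284 = 20647/16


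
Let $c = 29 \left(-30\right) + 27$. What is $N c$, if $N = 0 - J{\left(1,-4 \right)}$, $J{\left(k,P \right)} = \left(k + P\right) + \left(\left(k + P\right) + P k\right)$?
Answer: $-8430$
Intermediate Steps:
$J{\left(k,P \right)} = 2 P + 2 k + P k$ ($J{\left(k,P \right)} = \left(P + k\right) + \left(\left(P + k\right) + P k\right) = \left(P + k\right) + \left(P + k + P k\right) = 2 P + 2 k + P k$)
$c = -843$ ($c = -870 + 27 = -843$)
$N = 10$ ($N = 0 - \left(2 \left(-4\right) + 2 \cdot 1 - 4\right) = 0 - \left(-8 + 2 - 4\right) = 0 - -10 = 0 + 10 = 10$)
$N c = 10 \left(-843\right) = -8430$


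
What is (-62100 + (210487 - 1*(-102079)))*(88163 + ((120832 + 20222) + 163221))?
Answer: 98292376108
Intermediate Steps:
(-62100 + (210487 - 1*(-102079)))*(88163 + ((120832 + 20222) + 163221)) = (-62100 + (210487 + 102079))*(88163 + (141054 + 163221)) = (-62100 + 312566)*(88163 + 304275) = 250466*392438 = 98292376108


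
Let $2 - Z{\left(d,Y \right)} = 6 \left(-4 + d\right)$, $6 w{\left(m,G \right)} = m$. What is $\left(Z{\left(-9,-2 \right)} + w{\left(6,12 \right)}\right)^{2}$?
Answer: $6561$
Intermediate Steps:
$w{\left(m,G \right)} = \frac{m}{6}$
$Z{\left(d,Y \right)} = 26 - 6 d$ ($Z{\left(d,Y \right)} = 2 - 6 \left(-4 + d\right) = 2 - \left(-24 + 6 d\right) = 26 - 6 d$)
$\left(Z{\left(-9,-2 \right)} + w{\left(6,12 \right)}\right)^{2} = \left(\left(26 - -54\right) + \frac{1}{6} \cdot 6\right)^{2} = \left(\left(26 + 54\right) + 1\right)^{2} = \left(80 + 1\right)^{2} = 81^{2} = 6561$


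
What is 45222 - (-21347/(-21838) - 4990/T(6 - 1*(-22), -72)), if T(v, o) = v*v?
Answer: 193584433949/4280248 ≈ 45227.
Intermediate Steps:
T(v, o) = v**2
45222 - (-21347/(-21838) - 4990/T(6 - 1*(-22), -72)) = 45222 - (-21347/(-21838) - 4990/(6 - 1*(-22))**2) = 45222 - (-21347*(-1/21838) - 4990/(6 + 22)**2) = 45222 - (21347/21838 - 4990/(28**2)) = 45222 - (21347/21838 - 4990/784) = 45222 - (21347/21838 - 4990*1/784) = 45222 - (21347/21838 - 2495/392) = 45222 - 1*(-23058893/4280248) = 45222 + 23058893/4280248 = 193584433949/4280248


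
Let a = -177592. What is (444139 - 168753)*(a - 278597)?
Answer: -125628063954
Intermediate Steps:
(444139 - 168753)*(a - 278597) = (444139 - 168753)*(-177592 - 278597) = 275386*(-456189) = -125628063954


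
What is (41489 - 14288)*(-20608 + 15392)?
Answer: -141880416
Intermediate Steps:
(41489 - 14288)*(-20608 + 15392) = 27201*(-5216) = -141880416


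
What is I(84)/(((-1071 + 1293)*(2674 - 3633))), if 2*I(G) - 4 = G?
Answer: -22/106449 ≈ -0.00020667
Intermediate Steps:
I(G) = 2 + G/2
I(84)/(((-1071 + 1293)*(2674 - 3633))) = (2 + (½)*84)/(((-1071 + 1293)*(2674 - 3633))) = (2 + 42)/((222*(-959))) = 44/(-212898) = 44*(-1/212898) = -22/106449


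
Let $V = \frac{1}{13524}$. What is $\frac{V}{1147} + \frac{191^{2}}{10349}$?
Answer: $\frac{565894303817}{160533977772} \approx 3.5251$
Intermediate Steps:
$V = \frac{1}{13524} \approx 7.3943 \cdot 10^{-5}$
$\frac{V}{1147} + \frac{191^{2}}{10349} = \frac{1}{13524 \cdot 1147} + \frac{191^{2}}{10349} = \frac{1}{13524} \cdot \frac{1}{1147} + 36481 \cdot \frac{1}{10349} = \frac{1}{15512028} + \frac{36481}{10349} = \frac{565894303817}{160533977772}$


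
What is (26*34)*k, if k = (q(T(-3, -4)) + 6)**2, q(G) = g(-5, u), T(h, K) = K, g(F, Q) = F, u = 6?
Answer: 884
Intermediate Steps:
q(G) = -5
k = 1 (k = (-5 + 6)**2 = 1**2 = 1)
(26*34)*k = (26*34)*1 = 884*1 = 884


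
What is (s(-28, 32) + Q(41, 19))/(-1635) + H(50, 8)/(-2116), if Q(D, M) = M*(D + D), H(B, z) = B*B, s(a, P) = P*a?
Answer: -1372073/864915 ≈ -1.5864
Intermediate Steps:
H(B, z) = B**2
Q(D, M) = 2*D*M (Q(D, M) = M*(2*D) = 2*D*M)
(s(-28, 32) + Q(41, 19))/(-1635) + H(50, 8)/(-2116) = (32*(-28) + 2*41*19)/(-1635) + 50**2/(-2116) = (-896 + 1558)*(-1/1635) + 2500*(-1/2116) = 662*(-1/1635) - 625/529 = -662/1635 - 625/529 = -1372073/864915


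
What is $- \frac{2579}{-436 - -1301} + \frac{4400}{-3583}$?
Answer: $- \frac{13046557}{3099295} \approx -4.2095$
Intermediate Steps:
$- \frac{2579}{-436 - -1301} + \frac{4400}{-3583} = - \frac{2579}{-436 + 1301} + 4400 \left(- \frac{1}{3583}\right) = - \frac{2579}{865} - \frac{4400}{3583} = - \frac{13046557}{3099295}$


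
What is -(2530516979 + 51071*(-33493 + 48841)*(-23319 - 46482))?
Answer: 54710125339129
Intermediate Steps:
-(2530516979 + 51071*(-33493 + 48841)*(-23319 - 46482)) = -51071/(1/(-69801*15348 + 49549)) = -51071/(1/(-1071305748 + 49549)) = -51071/(1/(-1071256199)) = -51071/(-1/1071256199) = -51071*(-1071256199) = 54710125339129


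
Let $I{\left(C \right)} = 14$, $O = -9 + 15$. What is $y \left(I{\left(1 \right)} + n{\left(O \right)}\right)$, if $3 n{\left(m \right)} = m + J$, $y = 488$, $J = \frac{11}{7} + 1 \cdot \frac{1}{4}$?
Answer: $\frac{56730}{7} \approx 8104.3$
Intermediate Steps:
$O = 6$
$J = \frac{51}{28}$ ($J = 11 \cdot \frac{1}{7} + 1 \cdot \frac{1}{4} = \frac{11}{7} + \frac{1}{4} = \frac{51}{28} \approx 1.8214$)
$n{\left(m \right)} = \frac{17}{28} + \frac{m}{3}$ ($n{\left(m \right)} = \frac{m + \frac{51}{28}}{3} = \frac{\frac{51}{28} + m}{3} = \frac{17}{28} + \frac{m}{3}$)
$y \left(I{\left(1 \right)} + n{\left(O \right)}\right) = 488 \left(14 + \left(\frac{17}{28} + \frac{1}{3} \cdot 6\right)\right) = 488 \left(14 + \left(\frac{17}{28} + 2\right)\right) = 488 \left(14 + \frac{73}{28}\right) = 488 \cdot \frac{465}{28} = \frac{56730}{7}$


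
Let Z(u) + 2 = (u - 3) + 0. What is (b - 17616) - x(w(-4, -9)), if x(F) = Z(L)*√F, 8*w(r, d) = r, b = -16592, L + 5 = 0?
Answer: -34208 + 5*I*√2 ≈ -34208.0 + 7.0711*I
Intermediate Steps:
L = -5 (L = -5 + 0 = -5)
Z(u) = -5 + u (Z(u) = -2 + ((u - 3) + 0) = -2 + ((-3 + u) + 0) = -2 + (-3 + u) = -5 + u)
w(r, d) = r/8
x(F) = -10*√F (x(F) = (-5 - 5)*√F = -10*√F)
(b - 17616) - x(w(-4, -9)) = (-16592 - 17616) - (-10)*√((⅛)*(-4)) = -34208 - (-10)*√(-½) = -34208 - (-10)*I*√2/2 = -34208 - (-5)*I*√2 = -34208 + 5*I*√2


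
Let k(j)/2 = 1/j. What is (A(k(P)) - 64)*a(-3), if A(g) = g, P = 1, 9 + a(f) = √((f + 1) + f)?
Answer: 558 - 62*I*√5 ≈ 558.0 - 138.64*I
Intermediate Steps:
a(f) = -9 + √(1 + 2*f) (a(f) = -9 + √((f + 1) + f) = -9 + √((1 + f) + f) = -9 + √(1 + 2*f))
k(j) = 2/j
(A(k(P)) - 64)*a(-3) = (2/1 - 64)*(-9 + √(1 + 2*(-3))) = (2*1 - 64)*(-9 + √(1 - 6)) = (2 - 64)*(-9 + √(-5)) = -62*(-9 + I*√5) = 558 - 62*I*√5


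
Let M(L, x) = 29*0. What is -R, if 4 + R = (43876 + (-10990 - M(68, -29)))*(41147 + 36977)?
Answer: -2569185860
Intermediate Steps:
M(L, x) = 0
R = 2569185860 (R = -4 + (43876 + (-10990 - 1*0))*(41147 + 36977) = -4 + (43876 + (-10990 + 0))*78124 = -4 + (43876 - 10990)*78124 = -4 + 32886*78124 = -4 + 2569185864 = 2569185860)
-R = -1*2569185860 = -2569185860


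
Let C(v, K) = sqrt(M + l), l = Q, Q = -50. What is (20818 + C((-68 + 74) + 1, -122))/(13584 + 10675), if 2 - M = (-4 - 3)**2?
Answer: 20818/24259 + I*sqrt(97)/24259 ≈ 0.85816 + 0.00040599*I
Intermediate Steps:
l = -50
M = -47 (M = 2 - (-4 - 3)**2 = 2 - 1*(-7)**2 = 2 - 1*49 = 2 - 49 = -47)
C(v, K) = I*sqrt(97) (C(v, K) = sqrt(-47 - 50) = sqrt(-97) = I*sqrt(97))
(20818 + C((-68 + 74) + 1, -122))/(13584 + 10675) = (20818 + I*sqrt(97))/(13584 + 10675) = (20818 + I*sqrt(97))/24259 = (20818 + I*sqrt(97))*(1/24259) = 20818/24259 + I*sqrt(97)/24259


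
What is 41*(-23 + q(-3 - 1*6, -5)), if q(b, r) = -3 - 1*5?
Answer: -1271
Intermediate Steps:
q(b, r) = -8 (q(b, r) = -3 - 5 = -8)
41*(-23 + q(-3 - 1*6, -5)) = 41*(-23 - 8) = 41*(-31) = -1271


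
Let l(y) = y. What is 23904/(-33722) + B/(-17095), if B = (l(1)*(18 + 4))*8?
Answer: -15945152/22172215 ≈ -0.71915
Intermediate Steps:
B = 176 (B = (1*(18 + 4))*8 = (1*22)*8 = 22*8 = 176)
23904/(-33722) + B/(-17095) = 23904/(-33722) + 176/(-17095) = 23904*(-1/33722) + 176*(-1/17095) = -11952/16861 - 176/17095 = -15945152/22172215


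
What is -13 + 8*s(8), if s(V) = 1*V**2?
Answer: 499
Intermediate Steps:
s(V) = V**2
-13 + 8*s(8) = -13 + 8*8**2 = -13 + 8*64 = -13 + 512 = 499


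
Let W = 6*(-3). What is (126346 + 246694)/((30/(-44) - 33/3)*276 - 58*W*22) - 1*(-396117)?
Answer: 43016792867/108591 ≈ 3.9614e+5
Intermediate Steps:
W = -18
(126346 + 246694)/((30/(-44) - 33/3)*276 - 58*W*22) - 1*(-396117) = (126346 + 246694)/((30/(-44) - 33/3)*276 - 58*(-18)*22) - 1*(-396117) = 373040/((30*(-1/44) - 33*⅓)*276 + 1044*22) + 396117 = 373040/((-15/22 - 11)*276 + 22968) + 396117 = 373040/(-257/22*276 + 22968) + 396117 = 373040/(-35466/11 + 22968) + 396117 = 373040/(217182/11) + 396117 = 373040*(11/217182) + 396117 = 2051720/108591 + 396117 = 43016792867/108591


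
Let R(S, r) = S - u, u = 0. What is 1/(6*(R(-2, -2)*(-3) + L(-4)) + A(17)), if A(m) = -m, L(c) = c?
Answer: -⅕ ≈ -0.20000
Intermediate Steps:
R(S, r) = S (R(S, r) = S - 1*0 = S + 0 = S)
1/(6*(R(-2, -2)*(-3) + L(-4)) + A(17)) = 1/(6*(-2*(-3) - 4) - 1*17) = 1/(6*(6 - 4) - 17) = 1/(6*2 - 17) = 1/(12 - 17) = 1/(-5) = -⅕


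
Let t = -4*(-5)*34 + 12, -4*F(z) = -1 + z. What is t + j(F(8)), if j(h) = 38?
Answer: 730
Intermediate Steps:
F(z) = 1/4 - z/4 (F(z) = -(-1 + z)/4 = 1/4 - z/4)
t = 692 (t = 20*34 + 12 = 680 + 12 = 692)
t + j(F(8)) = 692 + 38 = 730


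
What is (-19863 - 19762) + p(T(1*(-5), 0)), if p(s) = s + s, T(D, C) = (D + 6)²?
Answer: -39623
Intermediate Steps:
T(D, C) = (6 + D)²
p(s) = 2*s
(-19863 - 19762) + p(T(1*(-5), 0)) = (-19863 - 19762) + 2*(6 + 1*(-5))² = -39625 + 2*(6 - 5)² = -39625 + 2*1² = -39625 + 2*1 = -39625 + 2 = -39623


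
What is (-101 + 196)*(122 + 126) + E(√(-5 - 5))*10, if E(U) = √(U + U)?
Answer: 23560 + 10*2^(¾)*5^(¼)*√I ≈ 23578.0 + 17.783*I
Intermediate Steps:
E(U) = √2*√U (E(U) = √(2*U) = √2*√U)
(-101 + 196)*(122 + 126) + E(√(-5 - 5))*10 = (-101 + 196)*(122 + 126) + (√2*√(√(-5 - 5)))*10 = 95*248 + (√2*√(√(-10)))*10 = 23560 + (√2*√(I*√10))*10 = 23560 + (√2*(10^(¼)*√I))*10 = 23560 + (2^(¾)*5^(¼)*√I)*10 = 23560 + 10*2^(¾)*5^(¼)*√I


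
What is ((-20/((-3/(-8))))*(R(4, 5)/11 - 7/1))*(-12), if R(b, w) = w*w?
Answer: -33280/11 ≈ -3025.5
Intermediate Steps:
R(b, w) = w**2
((-20/((-3/(-8))))*(R(4, 5)/11 - 7/1))*(-12) = ((-20/((-3/(-8))))*(5**2/11 - 7/1))*(-12) = ((-20/((-3*(-1/8))))*(25*(1/11) - 7*1))*(-12) = ((-20/3/8)*(25/11 - 7))*(-12) = (-20*8/3*(-52/11))*(-12) = -160/3*(-52/11)*(-12) = (8320/33)*(-12) = -33280/11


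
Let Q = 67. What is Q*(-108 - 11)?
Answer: -7973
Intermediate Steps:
Q*(-108 - 11) = 67*(-108 - 11) = 67*(-119) = -7973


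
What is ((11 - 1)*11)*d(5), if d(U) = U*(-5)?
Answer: -2750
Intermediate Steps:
d(U) = -5*U
((11 - 1)*11)*d(5) = ((11 - 1)*11)*(-5*5) = (10*11)*(-25) = 110*(-25) = -2750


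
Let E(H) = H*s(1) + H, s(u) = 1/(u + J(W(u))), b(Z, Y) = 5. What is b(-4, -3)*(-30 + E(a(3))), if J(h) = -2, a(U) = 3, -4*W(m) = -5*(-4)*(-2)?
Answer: -150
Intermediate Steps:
W(m) = 10 (W(m) = -(-5*(-4))*(-2)/4 = -5*(-2) = -¼*(-40) = 10)
s(u) = 1/(-2 + u) (s(u) = 1/(u - 2) = 1/(-2 + u))
E(H) = 0 (E(H) = H/(-2 + 1) + H = H/(-1) + H = H*(-1) + H = -H + H = 0)
b(-4, -3)*(-30 + E(a(3))) = 5*(-30 + 0) = 5*(-30) = -150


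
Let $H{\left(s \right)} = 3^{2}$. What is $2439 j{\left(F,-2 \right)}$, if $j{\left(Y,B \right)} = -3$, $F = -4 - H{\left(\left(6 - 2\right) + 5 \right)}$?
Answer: $-7317$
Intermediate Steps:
$H{\left(s \right)} = 9$
$F = -13$ ($F = -4 - 9 = -13$)
$2439 j{\left(F,-2 \right)} = 2439 \left(-3\right) = -7317$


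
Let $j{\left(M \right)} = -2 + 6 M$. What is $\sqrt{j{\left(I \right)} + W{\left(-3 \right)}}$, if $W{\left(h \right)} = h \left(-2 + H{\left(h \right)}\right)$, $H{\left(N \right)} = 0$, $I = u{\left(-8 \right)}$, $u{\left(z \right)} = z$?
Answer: $2 i \sqrt{11} \approx 6.6332 i$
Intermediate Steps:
$I = -8$
$W{\left(h \right)} = - 2 h$ ($W{\left(h \right)} = h \left(-2 + 0\right) = h \left(-2\right) = - 2 h$)
$\sqrt{j{\left(I \right)} + W{\left(-3 \right)}} = \sqrt{\left(-2 + 6 \left(-8\right)\right) - -6} = \sqrt{\left(-2 - 48\right) + 6} = \sqrt{-50 + 6} = \sqrt{-44} = 2 i \sqrt{11}$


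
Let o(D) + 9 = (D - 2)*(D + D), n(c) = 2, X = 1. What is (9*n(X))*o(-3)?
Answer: 378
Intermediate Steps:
o(D) = -9 + 2*D*(-2 + D) (o(D) = -9 + (D - 2)*(D + D) = -9 + (-2 + D)*(2*D) = -9 + 2*D*(-2 + D))
(9*n(X))*o(-3) = (9*2)*(-9 - 4*(-3) + 2*(-3)**2) = 18*(-9 + 12 + 2*9) = 18*(-9 + 12 + 18) = 18*21 = 378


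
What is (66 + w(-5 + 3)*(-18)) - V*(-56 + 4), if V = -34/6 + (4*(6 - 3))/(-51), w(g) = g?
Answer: -10450/51 ≈ -204.90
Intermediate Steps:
V = -301/51 (V = -34*⅙ + (4*3)*(-1/51) = -17/3 + 12*(-1/51) = -17/3 - 4/17 = -301/51 ≈ -5.9020)
(66 + w(-5 + 3)*(-18)) - V*(-56 + 4) = (66 + (-5 + 3)*(-18)) - (-301)*(-56 + 4)/51 = (66 - 2*(-18)) - (-301)*(-52)/51 = (66 + 36) - 1*15652/51 = 102 - 15652/51 = -10450/51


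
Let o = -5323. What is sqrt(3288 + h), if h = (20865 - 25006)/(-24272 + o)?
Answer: sqrt(2879963467095)/29595 ≈ 57.342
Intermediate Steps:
h = 4141/29595 (h = (20865 - 25006)/(-24272 - 5323) = -4141/(-29595) = -4141*(-1/29595) = 4141/29595 ≈ 0.13992)
sqrt(3288 + h) = sqrt(3288 + 4141/29595) = sqrt(97312501/29595) = sqrt(2879963467095)/29595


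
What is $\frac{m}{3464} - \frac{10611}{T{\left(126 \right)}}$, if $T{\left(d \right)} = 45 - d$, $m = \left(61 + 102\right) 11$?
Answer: $\frac{455577}{3464} \approx 131.52$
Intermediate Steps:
$m = 1793$ ($m = 163 \cdot 11 = 1793$)
$\frac{m}{3464} - \frac{10611}{T{\left(126 \right)}} = \frac{1793}{3464} - \frac{10611}{45 - 126} = 1793 \cdot \frac{1}{3464} - \frac{10611}{45 - 126} = \frac{1793}{3464} - \frac{10611}{-81} = \frac{1793}{3464} - -131 = \frac{1793}{3464} + 131 = \frac{455577}{3464}$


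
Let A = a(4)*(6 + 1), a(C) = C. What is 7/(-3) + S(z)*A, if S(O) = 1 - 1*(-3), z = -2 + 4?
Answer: 329/3 ≈ 109.67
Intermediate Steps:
z = 2
A = 28 (A = 4*(6 + 1) = 4*7 = 28)
S(O) = 4 (S(O) = 1 + 3 = 4)
7/(-3) + S(z)*A = 7/(-3) + 4*28 = 7*(-1/3) + 112 = -7/3 + 112 = 329/3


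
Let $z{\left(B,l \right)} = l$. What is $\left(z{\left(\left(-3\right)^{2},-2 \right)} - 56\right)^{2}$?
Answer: $3364$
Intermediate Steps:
$\left(z{\left(\left(-3\right)^{2},-2 \right)} - 56\right)^{2} = \left(-2 - 56\right)^{2} = \left(-58\right)^{2} = 3364$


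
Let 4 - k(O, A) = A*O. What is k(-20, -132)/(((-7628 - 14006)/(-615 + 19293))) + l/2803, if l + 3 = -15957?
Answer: 68830504692/30320051 ≈ 2270.1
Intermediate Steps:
k(O, A) = 4 - A*O
l = -15960 (l = -3 - 15957 = -15960)
k(-20, -132)/(((-7628 - 14006)/(-615 + 19293))) + l/2803 = (4 - 1*(-132)*(-20))/(((-7628 - 14006)/(-615 + 19293))) - 15960/2803 = (4 - 2640)/((-21634/18678)) - 15960*1/2803 = -2636/((-21634*1/18678)) - 15960/2803 = -2636/(-10817/9339) - 15960/2803 = -2636*(-9339/10817) - 15960/2803 = 24617604/10817 - 15960/2803 = 68830504692/30320051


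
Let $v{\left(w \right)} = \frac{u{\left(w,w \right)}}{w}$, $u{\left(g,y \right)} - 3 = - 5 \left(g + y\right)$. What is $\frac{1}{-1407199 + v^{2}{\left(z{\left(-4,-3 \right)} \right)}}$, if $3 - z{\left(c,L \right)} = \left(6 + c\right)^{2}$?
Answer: $- \frac{1}{1407030} \approx -7.1072 \cdot 10^{-7}$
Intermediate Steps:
$u{\left(g,y \right)} = 3 - 5 g - 5 y$ ($u{\left(g,y \right)} = 3 - 5 \left(g + y\right) = 3 - \left(5 g + 5 y\right) = 3 - 5 g - 5 y$)
$z{\left(c,L \right)} = 3 - \left(6 + c\right)^{2}$
$v{\left(w \right)} = \frac{3 - 10 w}{w}$ ($v{\left(w \right)} = \frac{3 - 5 w - 5 w}{w} = \frac{3 - 10 w}{w}$)
$\frac{1}{-1407199 + v^{2}{\left(z{\left(-4,-3 \right)} \right)}} = \frac{1}{-1407199 + \left(-10 + \frac{3}{3 - \left(6 - 4\right)^{2}}\right)^{2}} = \frac{1}{-1407199 + \left(-10 + \frac{3}{3 - 2^{2}}\right)^{2}} = \frac{1}{-1407199 + \left(-10 + \frac{3}{3 - 4}\right)^{2}} = \frac{1}{-1407199 + \left(-10 + \frac{3}{-1}\right)^{2}} = \frac{1}{-1407199 + \left(-10 + 3 \left(-1\right)\right)^{2}} = \frac{1}{-1407199 + \left(-10 - 3\right)^{2}} = \frac{1}{-1407199 + \left(-13\right)^{2}} = \frac{1}{-1407199 + 169} = \frac{1}{-1407030} = - \frac{1}{1407030}$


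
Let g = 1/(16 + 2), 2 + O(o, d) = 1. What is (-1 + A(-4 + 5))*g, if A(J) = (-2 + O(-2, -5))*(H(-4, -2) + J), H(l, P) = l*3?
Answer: 16/9 ≈ 1.7778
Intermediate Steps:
O(o, d) = -1 (O(o, d) = -2 + 1 = -1)
H(l, P) = 3*l
A(J) = 36 - 3*J (A(J) = (-2 - 1)*(3*(-4) + J) = -3*(-12 + J) = 36 - 3*J)
g = 1/18 ≈ 0.055556
(-1 + A(-4 + 5))*g = (-1 + (36 - 3*(-4 + 5)))*(1/18) = (-1 + (36 - 3*1))*(1/18) = (-1 + (36 - 3))*(1/18) = (-1 + 33)*(1/18) = 32*(1/18) = 16/9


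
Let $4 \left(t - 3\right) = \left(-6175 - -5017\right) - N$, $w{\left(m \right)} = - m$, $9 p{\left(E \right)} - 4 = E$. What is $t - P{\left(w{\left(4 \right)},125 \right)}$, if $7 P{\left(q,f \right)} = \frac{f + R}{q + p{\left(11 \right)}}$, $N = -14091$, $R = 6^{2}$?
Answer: $\frac{90891}{28} \approx 3246.1$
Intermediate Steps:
$R = 36$
$p{\left(E \right)} = \frac{4}{9} + \frac{E}{9}$
$P{\left(q,f \right)} = \frac{36 + f}{7 \left(\frac{5}{3} + q\right)}$ ($P{\left(q,f \right)} = \frac{\left(f + 36\right) \frac{1}{q + \left(\frac{4}{9} + \frac{1}{9} \cdot 11\right)}}{7} = \frac{\left(36 + f\right) \frac{1}{q + \left(\frac{4}{9} + \frac{11}{9}\right)}}{7} = \frac{\left(36 + f\right) \frac{1}{q + \frac{5}{3}}}{7} = \frac{\left(36 + f\right) \frac{1}{\frac{5}{3} + q}}{7} = \frac{\frac{1}{\frac{5}{3} + q} \left(36 + f\right)}{7} = \frac{36 + f}{7 \left(\frac{5}{3} + q\right)}$)
$t = \frac{12945}{4}$ ($t = 3 + \frac{\left(-6175 - -5017\right) - -14091}{4} = 3 + \frac{\left(-6175 + 5017\right) + 14091}{4} = 3 + \frac{-1158 + 14091}{4} = 3 + \frac{1}{4} \cdot 12933 = 3 + \frac{12933}{4} = \frac{12945}{4} \approx 3236.3$)
$t - P{\left(w{\left(4 \right)},125 \right)} = \frac{12945}{4} - \frac{3 \left(36 + 125\right)}{7 \left(5 + 3 \left(\left(-1\right) 4\right)\right)} = \frac{12945}{4} - \frac{3}{7} \frac{1}{5 + 3 \left(-4\right)} 161 = \frac{12945}{4} - \frac{3}{7} \frac{1}{5 - 12} \cdot 161 = \frac{12945}{4} - \frac{3}{7} \frac{1}{-7} \cdot 161 = \frac{12945}{4} - \frac{3}{7} \left(- \frac{1}{7}\right) 161 = \frac{12945}{4} - - \frac{69}{7} = \frac{12945}{4} + \frac{69}{7} = \frac{90891}{28}$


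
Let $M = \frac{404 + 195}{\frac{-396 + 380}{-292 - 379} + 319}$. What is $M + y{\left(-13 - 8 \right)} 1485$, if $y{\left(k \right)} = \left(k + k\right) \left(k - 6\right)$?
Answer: $\frac{360483721279}{214065} \approx 1.684 \cdot 10^{6}$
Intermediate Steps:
$y{\left(k \right)} = 2 k \left(-6 + k\right)$
$M = \frac{401929}{214065}$ ($M = \frac{599}{- \frac{16}{-671} + 319} = \frac{599}{\left(-16\right) \left(- \frac{1}{671}\right) + 319} = \frac{599}{\frac{16}{671} + 319} = \frac{599}{\frac{214065}{671}} = 599 \cdot \frac{671}{214065} = \frac{401929}{214065} \approx 1.8776$)
$M + y{\left(-13 - 8 \right)} 1485 = \frac{401929}{214065} + 2 \left(-13 - 8\right) \left(-6 - 21\right) 1485 = \frac{401929}{214065} + 2 \left(-21\right) \left(-6 - 21\right) 1485 = \frac{401929}{214065} + 2 \left(-21\right) \left(-27\right) 1485 = \frac{401929}{214065} + 1134 \cdot 1485 = \frac{401929}{214065} + 1683990 = \frac{360483721279}{214065}$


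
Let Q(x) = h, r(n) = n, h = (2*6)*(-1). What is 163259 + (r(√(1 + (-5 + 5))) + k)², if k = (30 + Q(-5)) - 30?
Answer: 163380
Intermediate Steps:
h = -12 (h = 12*(-1) = -12)
Q(x) = -12
k = -12 (k = (30 - 12) - 30 = 18 - 30 = -12)
163259 + (r(√(1 + (-5 + 5))) + k)² = 163259 + (√(1 + (-5 + 5)) - 12)² = 163259 + (√(1 + 0) - 12)² = 163259 + (√1 - 12)² = 163259 + (1 - 12)² = 163259 + (-11)² = 163259 + 121 = 163380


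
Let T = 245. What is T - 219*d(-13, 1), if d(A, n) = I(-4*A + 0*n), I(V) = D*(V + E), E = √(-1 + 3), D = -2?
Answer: 23021 + 438*√2 ≈ 23640.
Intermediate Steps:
E = √2 ≈ 1.4142
I(V) = -2*V - 2*√2 (I(V) = -2*(V + √2) = -2*V - 2*√2)
d(A, n) = -2*√2 + 8*A (d(A, n) = -2*(-4*A + 0*n) - 2*√2 = -2*(-4*A + 0) - 2*√2 = -(-8)*A - 2*√2 = 8*A - 2*√2 = -2*√2 + 8*A)
T - 219*d(-13, 1) = 245 - 219*(-2*√2 + 8*(-13)) = 245 - 219*(-2*√2 - 104) = 245 - 219*(-104 - 2*√2) = 245 + (22776 + 438*√2) = 23021 + 438*√2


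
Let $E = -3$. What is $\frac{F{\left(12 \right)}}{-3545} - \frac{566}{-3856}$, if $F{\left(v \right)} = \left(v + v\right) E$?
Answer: $\frac{1142051}{6834760} \approx 0.16709$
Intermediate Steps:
$F{\left(v \right)} = - 6 v$ ($F{\left(v \right)} = \left(v + v\right) \left(-3\right) = 2 v \left(-3\right) = - 6 v$)
$\frac{F{\left(12 \right)}}{-3545} - \frac{566}{-3856} = \frac{\left(-6\right) 12}{-3545} - \frac{566}{-3856} = \left(-72\right) \left(- \frac{1}{3545}\right) - - \frac{283}{1928} = \frac{72}{3545} + \frac{283}{1928} = \frac{1142051}{6834760}$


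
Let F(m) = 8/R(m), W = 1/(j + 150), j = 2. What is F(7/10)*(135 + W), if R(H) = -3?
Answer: -20521/57 ≈ -360.02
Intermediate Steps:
W = 1/152 (W = 1/(2 + 150) = 1/152 ≈ 0.0065789)
F(m) = -8/3 (F(m) = 8/(-3) = 8*(-⅓) = -8/3)
F(7/10)*(135 + W) = -8*(135 + 1/152)/3 = -8/3*20521/152 = -20521/57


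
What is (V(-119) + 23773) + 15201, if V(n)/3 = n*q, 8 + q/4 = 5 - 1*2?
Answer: 46114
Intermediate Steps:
q = -20 (q = -32 + 4*(5 - 1*2) = -32 + 4*(5 - 2) = -32 + 4*3 = -32 + 12 = -20)
V(n) = -60*n (V(n) = 3*(n*(-20)) = 3*(-20*n) = -60*n)
(V(-119) + 23773) + 15201 = (-60*(-119) + 23773) + 15201 = (7140 + 23773) + 15201 = 30913 + 15201 = 46114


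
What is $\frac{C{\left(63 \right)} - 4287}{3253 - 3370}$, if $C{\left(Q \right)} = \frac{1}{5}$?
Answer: $\frac{21434}{585} \approx 36.639$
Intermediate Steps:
$C{\left(Q \right)} = \frac{1}{5}$
$\frac{C{\left(63 \right)} - 4287}{3253 - 3370} = \frac{\frac{1}{5} - 4287}{3253 - 3370} = - \frac{21434}{5 \left(-117\right)} = \left(- \frac{21434}{5}\right) \left(- \frac{1}{117}\right) = \frac{21434}{585}$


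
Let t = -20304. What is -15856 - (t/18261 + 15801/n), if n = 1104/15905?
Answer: -7904828193/32464 ≈ -2.4350e+5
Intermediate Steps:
n = 1104/15905 (n = 1104*(1/15905) = 1104/15905 ≈ 0.069412)
-15856 - (t/18261 + 15801/n) = -15856 - (-20304/18261 + 15801/(1104/15905)) = -15856 - (-20304*1/18261 + 15801*(15905/1104)) = -15856 - (-2256/2029 + 3642245/16) = -15856 - 1*7390079009/32464 = -15856 - 7390079009/32464 = -7904828193/32464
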